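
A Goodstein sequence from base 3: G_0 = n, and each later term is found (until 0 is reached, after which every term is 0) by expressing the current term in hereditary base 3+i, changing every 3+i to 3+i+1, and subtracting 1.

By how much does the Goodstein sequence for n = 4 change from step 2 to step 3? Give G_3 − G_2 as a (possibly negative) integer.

G_0 = 4. HB_3(4) = 3 + 1. Bump = 5. G_1 = 4.
G_1 = 4. HB_4(4) = 4. Bump = 5. G_2 = 4.
G_2 = 4. HB_5(4) = 4. Bump = 4. G_3 = 3.

-1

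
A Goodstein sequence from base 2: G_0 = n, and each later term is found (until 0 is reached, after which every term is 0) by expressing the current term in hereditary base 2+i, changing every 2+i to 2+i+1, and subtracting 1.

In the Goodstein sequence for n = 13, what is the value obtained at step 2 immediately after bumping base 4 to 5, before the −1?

16093

G_0=13  [base 2] 2^(2 + 1) + 2^2 + 1  →[2↦3]→  3^(3 + 1) + 3^3 + 1 = 109  −1 ⇒ G_1=108
G_1=108  [base 3] 3^(3 + 1) + 3^3  →[3↦4]→  4^(4 + 1) + 4^4 = 1280  −1 ⇒ G_2=1279
G_2=1279  [base 4] 4^(4 + 1) + 3·4^3 + 3·4^2 + 3·4 + 3  →[4↦5]→  5^(5 + 1) + 3·5^3 + 3·5^2 + 3·5 + 3 = 16093  −1 ⇒ G_3=16092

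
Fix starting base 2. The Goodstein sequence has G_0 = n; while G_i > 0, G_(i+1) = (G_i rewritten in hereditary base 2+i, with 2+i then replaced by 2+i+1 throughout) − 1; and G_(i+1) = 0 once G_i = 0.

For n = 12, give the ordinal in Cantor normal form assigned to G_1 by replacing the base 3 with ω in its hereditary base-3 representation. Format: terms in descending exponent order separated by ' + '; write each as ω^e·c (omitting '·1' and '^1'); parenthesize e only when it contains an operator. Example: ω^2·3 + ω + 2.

ω^(ω + 1) + ω^2·2 + ω·2 + 2

12 —HB2→ 2^(2 + 1) + 2^2 —bump→ 3^(3 + 1) + 3^3 = 108 —(−1)→ 107
107 —HB3→ 3^(3 + 1) + 2·3^2 + 2·3 + 2 —bump→ 4^(4 + 1) + 2·4^2 + 2·4 + 2 = 1066 —(−1)→ 1065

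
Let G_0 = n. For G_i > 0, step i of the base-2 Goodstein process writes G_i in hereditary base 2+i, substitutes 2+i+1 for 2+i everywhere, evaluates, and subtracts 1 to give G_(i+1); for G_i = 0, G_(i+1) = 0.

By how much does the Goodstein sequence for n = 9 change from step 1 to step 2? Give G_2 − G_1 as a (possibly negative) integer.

[0] 9 ≡ 2^(2 + 1) + 1 (base 2). Lift 3: 82. −1: 81.
[1] 81 ≡ 3^(3 + 1) (base 3). Lift 4: 1024. −1: 1023.

942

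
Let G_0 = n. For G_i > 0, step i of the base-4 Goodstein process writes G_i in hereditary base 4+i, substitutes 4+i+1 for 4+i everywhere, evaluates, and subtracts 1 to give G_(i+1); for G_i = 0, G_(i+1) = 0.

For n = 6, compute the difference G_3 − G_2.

G_0=6  [base 4] 4 + 2  →[4↦5]→  5 + 2 = 7  −1 ⇒ G_1=6
G_1=6  [base 5] 5 + 1  →[5↦6]→  6 + 1 = 7  −1 ⇒ G_2=6
G_2=6  [base 6] 6  →[6↦7]→  7 = 7  −1 ⇒ G_3=6

0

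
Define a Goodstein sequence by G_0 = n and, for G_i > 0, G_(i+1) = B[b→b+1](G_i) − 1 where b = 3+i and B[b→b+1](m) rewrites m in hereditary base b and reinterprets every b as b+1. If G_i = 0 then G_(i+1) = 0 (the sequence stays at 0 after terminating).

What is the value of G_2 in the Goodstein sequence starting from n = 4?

4

step 0: 4 = 3 + 1; sub 4 for 3: 4 + 1; = 5; G_1 = 5−1 = 4
step 1: 4 = 4; sub 5 for 4: 5; = 5; G_2 = 5−1 = 4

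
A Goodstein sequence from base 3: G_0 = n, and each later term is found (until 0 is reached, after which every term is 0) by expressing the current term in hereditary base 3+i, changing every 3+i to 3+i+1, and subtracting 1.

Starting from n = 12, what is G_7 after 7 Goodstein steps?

75

step 0: 12 = 3^2 + 3; sub 4 for 3: 4^2 + 4; = 20; G_1 = 20−1 = 19
step 1: 19 = 4^2 + 3; sub 5 for 4: 5^2 + 3; = 28; G_2 = 28−1 = 27
step 2: 27 = 5^2 + 2; sub 6 for 5: 6^2 + 2; = 38; G_3 = 38−1 = 37
step 3: 37 = 6^2 + 1; sub 7 for 6: 7^2 + 1; = 50; G_4 = 50−1 = 49
step 4: 49 = 7^2; sub 8 for 7: 8^2; = 64; G_5 = 64−1 = 63
step 5: 63 = 7·8 + 7; sub 9 for 8: 7·9 + 7; = 70; G_6 = 70−1 = 69
step 6: 69 = 7·9 + 6; sub 10 for 9: 7·10 + 6; = 76; G_7 = 76−1 = 75
step 7: 75 = 7·10 + 5; sub 11 for 10: 7·11 + 5; = 82; G_8 = 82−1 = 81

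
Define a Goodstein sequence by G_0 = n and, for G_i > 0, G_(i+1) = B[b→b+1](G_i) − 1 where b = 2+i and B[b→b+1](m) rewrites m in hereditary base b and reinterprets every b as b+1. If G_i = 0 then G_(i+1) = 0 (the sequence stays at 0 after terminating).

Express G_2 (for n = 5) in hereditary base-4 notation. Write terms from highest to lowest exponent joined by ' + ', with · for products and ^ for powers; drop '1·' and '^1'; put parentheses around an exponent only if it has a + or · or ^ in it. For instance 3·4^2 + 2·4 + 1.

3·4^3 + 3·4^2 + 3·4 + 3

base 2: 5 = 2^2 + 1; at 3: 3^3 + 1 = 28; next = 27
base 3: 27 = 3^3; at 4: 4^4 = 256; next = 255
base 4: 255 = 3·4^3 + 3·4^2 + 3·4 + 3; at 5: 3·5^3 + 3·5^2 + 3·5 + 3 = 468; next = 467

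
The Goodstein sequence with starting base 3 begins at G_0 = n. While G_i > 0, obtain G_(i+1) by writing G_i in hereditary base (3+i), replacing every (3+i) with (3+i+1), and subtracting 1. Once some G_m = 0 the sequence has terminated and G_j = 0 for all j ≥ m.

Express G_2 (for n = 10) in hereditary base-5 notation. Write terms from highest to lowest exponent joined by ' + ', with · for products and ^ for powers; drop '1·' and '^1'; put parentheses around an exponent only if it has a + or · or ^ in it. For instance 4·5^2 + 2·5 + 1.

[0] 10 ≡ 3^2 + 1 (base 3). Lift 4: 17. −1: 16.
[1] 16 ≡ 4^2 (base 4). Lift 5: 25. −1: 24.
[2] 24 ≡ 4·5 + 4 (base 5). Lift 6: 28. −1: 27.

4·5 + 4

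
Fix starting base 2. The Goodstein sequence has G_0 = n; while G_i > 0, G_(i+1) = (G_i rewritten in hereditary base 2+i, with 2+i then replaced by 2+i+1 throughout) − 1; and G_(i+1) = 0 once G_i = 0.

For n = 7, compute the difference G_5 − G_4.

776886

(0) 7|_2 = 2^2 + 2 + 1 ↦ 3^3 + 3 + 1|_3 = 31 ⇒ 30
(1) 30|_3 = 3^3 + 3 ↦ 4^4 + 4|_4 = 260 ⇒ 259
(2) 259|_4 = 4^4 + 3 ↦ 5^5 + 3|_5 = 3128 ⇒ 3127
(3) 3127|_5 = 5^5 + 2 ↦ 6^6 + 2|_6 = 46658 ⇒ 46657
(4) 46657|_6 = 6^6 + 1 ↦ 7^7 + 1|_7 = 823544 ⇒ 823543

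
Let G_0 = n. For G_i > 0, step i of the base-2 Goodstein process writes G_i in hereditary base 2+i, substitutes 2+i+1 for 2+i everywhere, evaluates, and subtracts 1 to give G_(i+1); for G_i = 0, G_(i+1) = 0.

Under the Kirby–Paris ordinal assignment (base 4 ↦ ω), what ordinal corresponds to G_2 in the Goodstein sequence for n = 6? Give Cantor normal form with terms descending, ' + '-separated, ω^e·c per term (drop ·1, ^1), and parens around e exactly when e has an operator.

ω^ω + 1

[0] 6 ≡ 2^2 + 2 (base 2). Lift 3: 30. −1: 29.
[1] 29 ≡ 3^3 + 2 (base 3). Lift 4: 258. −1: 257.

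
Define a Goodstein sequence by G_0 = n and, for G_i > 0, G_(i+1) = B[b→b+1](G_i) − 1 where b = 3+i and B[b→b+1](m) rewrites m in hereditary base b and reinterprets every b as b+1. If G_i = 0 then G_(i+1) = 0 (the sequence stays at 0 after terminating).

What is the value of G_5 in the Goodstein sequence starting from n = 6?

7

[0] 6 ≡ 2·3 (base 3). Lift 4: 8. −1: 7.
[1] 7 ≡ 4 + 3 (base 4). Lift 5: 8. −1: 7.
[2] 7 ≡ 5 + 2 (base 5). Lift 6: 8. −1: 7.
[3] 7 ≡ 6 + 1 (base 6). Lift 7: 8. −1: 7.
[4] 7 ≡ 7 (base 7). Lift 8: 8. −1: 7.
[5] 7 ≡ 7 (base 8). Lift 9: 7. −1: 6.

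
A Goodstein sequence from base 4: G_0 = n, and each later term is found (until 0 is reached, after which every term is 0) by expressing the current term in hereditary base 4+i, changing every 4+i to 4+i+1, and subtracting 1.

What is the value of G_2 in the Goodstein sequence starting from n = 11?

G_0=11  [base 4] 2·4 + 3  →[4↦5]→  2·5 + 3 = 13  −1 ⇒ G_1=12
G_1=12  [base 5] 2·5 + 2  →[5↦6]→  2·6 + 2 = 14  −1 ⇒ G_2=13
G_2=13  [base 6] 2·6 + 1  →[6↦7]→  2·7 + 1 = 15  −1 ⇒ G_3=14

13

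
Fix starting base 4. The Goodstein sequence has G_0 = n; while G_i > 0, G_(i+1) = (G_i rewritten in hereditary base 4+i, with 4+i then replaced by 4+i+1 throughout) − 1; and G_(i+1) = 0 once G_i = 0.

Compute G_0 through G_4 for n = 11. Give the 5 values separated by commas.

11, 12, 13, 14, 15

11 —HB4→ 2·4 + 3 —bump→ 2·5 + 3 = 13 —(−1)→ 12
12 —HB5→ 2·5 + 2 —bump→ 2·6 + 2 = 14 —(−1)→ 13
13 —HB6→ 2·6 + 1 —bump→ 2·7 + 1 = 15 —(−1)→ 14
14 —HB7→ 2·7 —bump→ 2·8 = 16 —(−1)→ 15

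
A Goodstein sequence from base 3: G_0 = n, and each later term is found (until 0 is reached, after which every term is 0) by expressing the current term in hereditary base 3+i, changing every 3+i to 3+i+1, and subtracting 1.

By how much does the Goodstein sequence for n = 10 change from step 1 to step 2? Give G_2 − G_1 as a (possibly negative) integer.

8

i=0: 10 = 3^2 + 1 (b=3); 3→4: 4^2 + 1 = 17; 17−1 = 16
i=1: 16 = 4^2 (b=4); 4→5: 5^2 = 25; 25−1 = 24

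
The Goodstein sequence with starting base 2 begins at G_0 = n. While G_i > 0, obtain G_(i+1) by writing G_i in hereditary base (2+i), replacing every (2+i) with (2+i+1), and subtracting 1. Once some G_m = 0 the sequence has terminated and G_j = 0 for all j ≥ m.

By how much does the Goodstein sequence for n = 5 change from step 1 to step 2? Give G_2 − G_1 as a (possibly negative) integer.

228

G_0 = 5. HB_2(5) = 2^2 + 1. Bump = 28. G_1 = 27.
G_1 = 27. HB_3(27) = 3^3. Bump = 256. G_2 = 255.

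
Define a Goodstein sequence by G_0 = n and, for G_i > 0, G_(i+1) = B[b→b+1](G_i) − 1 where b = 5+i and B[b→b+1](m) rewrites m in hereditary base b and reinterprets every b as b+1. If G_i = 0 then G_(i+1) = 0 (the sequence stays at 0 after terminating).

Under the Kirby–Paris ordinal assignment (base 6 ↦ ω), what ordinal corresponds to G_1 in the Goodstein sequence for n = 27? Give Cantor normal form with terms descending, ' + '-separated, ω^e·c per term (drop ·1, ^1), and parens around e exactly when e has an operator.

ω^2 + 1

G_0 = 27. HB_5(27) = 5^2 + 2. Bump = 38. G_1 = 37.
G_1 = 37. HB_6(37) = 6^2 + 1. Bump = 50. G_2 = 49.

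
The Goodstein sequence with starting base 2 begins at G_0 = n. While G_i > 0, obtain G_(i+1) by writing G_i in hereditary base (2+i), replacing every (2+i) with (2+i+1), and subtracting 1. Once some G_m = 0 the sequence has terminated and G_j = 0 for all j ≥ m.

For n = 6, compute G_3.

3125

step 0: 6 = 2^2 + 2; sub 3 for 2: 3^3 + 3; = 30; G_1 = 30−1 = 29
step 1: 29 = 3^3 + 2; sub 4 for 3: 4^4 + 2; = 258; G_2 = 258−1 = 257
step 2: 257 = 4^4 + 1; sub 5 for 4: 5^5 + 1; = 3126; G_3 = 3126−1 = 3125
step 3: 3125 = 5^5; sub 6 for 5: 6^6; = 46656; G_4 = 46656−1 = 46655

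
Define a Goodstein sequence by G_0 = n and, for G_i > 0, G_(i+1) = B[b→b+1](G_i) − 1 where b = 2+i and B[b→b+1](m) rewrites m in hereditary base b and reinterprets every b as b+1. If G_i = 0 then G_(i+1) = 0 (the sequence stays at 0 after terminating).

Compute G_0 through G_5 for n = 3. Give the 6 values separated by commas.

G_0 = 3. HB_2(3) = 2 + 1. Bump = 4. G_1 = 3.
G_1 = 3. HB_3(3) = 3. Bump = 4. G_2 = 3.
G_2 = 3. HB_4(3) = 3. Bump = 3. G_3 = 2.
G_3 = 2. HB_5(2) = 2. Bump = 2. G_4 = 1.
G_4 = 1. HB_6(1) = 1. Bump = 1. G_5 = 0.

3, 3, 3, 2, 1, 0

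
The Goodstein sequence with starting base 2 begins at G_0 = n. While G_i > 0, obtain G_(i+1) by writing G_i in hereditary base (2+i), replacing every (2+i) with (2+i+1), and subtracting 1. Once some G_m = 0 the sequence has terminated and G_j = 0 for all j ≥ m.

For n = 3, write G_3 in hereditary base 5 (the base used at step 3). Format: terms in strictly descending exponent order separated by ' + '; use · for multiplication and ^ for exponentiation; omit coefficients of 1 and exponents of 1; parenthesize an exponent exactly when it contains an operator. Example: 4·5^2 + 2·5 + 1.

i=0: 3 = 2 + 1 (b=2); 2→3: 3 + 1 = 4; 4−1 = 3
i=1: 3 = 3 (b=3); 3→4: 4 = 4; 4−1 = 3
i=2: 3 = 3 (b=4); 4→5: 3 = 3; 3−1 = 2
i=3: 2 = 2 (b=5); 5→6: 2 = 2; 2−1 = 1

2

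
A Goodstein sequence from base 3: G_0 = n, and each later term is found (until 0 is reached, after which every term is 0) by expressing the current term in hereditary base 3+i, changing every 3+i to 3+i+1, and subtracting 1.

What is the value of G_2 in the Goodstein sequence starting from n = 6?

G_0 = 6. HB_3(6) = 2·3. Bump = 8. G_1 = 7.
G_1 = 7. HB_4(7) = 4 + 3. Bump = 8. G_2 = 7.
G_2 = 7. HB_5(7) = 5 + 2. Bump = 8. G_3 = 7.

7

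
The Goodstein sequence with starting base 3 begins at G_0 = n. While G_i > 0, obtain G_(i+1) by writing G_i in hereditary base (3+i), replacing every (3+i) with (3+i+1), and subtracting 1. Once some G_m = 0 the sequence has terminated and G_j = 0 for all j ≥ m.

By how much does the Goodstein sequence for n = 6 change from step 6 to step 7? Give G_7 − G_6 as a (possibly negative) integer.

(0) 6|_3 = 2·3 ↦ 2·4|_4 = 8 ⇒ 7
(1) 7|_4 = 4 + 3 ↦ 5 + 3|_5 = 8 ⇒ 7
(2) 7|_5 = 5 + 2 ↦ 6 + 2|_6 = 8 ⇒ 7
(3) 7|_6 = 6 + 1 ↦ 7 + 1|_7 = 8 ⇒ 7
(4) 7|_7 = 7 ↦ 8|_8 = 8 ⇒ 7
(5) 7|_8 = 7 ↦ 7|_9 = 7 ⇒ 6
(6) 6|_9 = 6 ↦ 6|_10 = 6 ⇒ 5

-1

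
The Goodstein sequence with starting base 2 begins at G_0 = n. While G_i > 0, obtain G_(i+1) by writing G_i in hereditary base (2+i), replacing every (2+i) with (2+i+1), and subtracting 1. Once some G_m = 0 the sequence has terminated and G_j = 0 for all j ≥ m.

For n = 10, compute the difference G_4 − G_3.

264310

(0) 10|_2 = 2^(2 + 1) + 2 ↦ 3^(3 + 1) + 3|_3 = 84 ⇒ 83
(1) 83|_3 = 3^(3 + 1) + 2 ↦ 4^(4 + 1) + 2|_4 = 1026 ⇒ 1025
(2) 1025|_4 = 4^(4 + 1) + 1 ↦ 5^(5 + 1) + 1|_5 = 15626 ⇒ 15625
(3) 15625|_5 = 5^(5 + 1) ↦ 6^(6 + 1)|_6 = 279936 ⇒ 279935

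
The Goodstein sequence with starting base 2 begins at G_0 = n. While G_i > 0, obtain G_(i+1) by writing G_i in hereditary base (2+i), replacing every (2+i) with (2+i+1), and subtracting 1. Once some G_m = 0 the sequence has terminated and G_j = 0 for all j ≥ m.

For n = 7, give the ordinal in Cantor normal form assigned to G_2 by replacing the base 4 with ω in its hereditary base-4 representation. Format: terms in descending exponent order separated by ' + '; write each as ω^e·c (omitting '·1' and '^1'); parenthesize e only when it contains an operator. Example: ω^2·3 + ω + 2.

(0) 7|_2 = 2^2 + 2 + 1 ↦ 3^3 + 3 + 1|_3 = 31 ⇒ 30
(1) 30|_3 = 3^3 + 3 ↦ 4^4 + 4|_4 = 260 ⇒ 259
(2) 259|_4 = 4^4 + 3 ↦ 5^5 + 3|_5 = 3128 ⇒ 3127

ω^ω + 3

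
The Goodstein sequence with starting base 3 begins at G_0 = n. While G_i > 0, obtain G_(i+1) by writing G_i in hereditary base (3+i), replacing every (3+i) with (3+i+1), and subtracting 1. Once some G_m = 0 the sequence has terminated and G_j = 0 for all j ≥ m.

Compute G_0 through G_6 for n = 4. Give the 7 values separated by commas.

4, 4, 4, 3, 2, 1, 0

4 —HB3→ 3 + 1 —bump→ 4 + 1 = 5 —(−1)→ 4
4 —HB4→ 4 —bump→ 5 = 5 —(−1)→ 4
4 —HB5→ 4 —bump→ 4 = 4 —(−1)→ 3
3 —HB6→ 3 —bump→ 3 = 3 —(−1)→ 2
2 —HB7→ 2 —bump→ 2 = 2 —(−1)→ 1
1 —HB8→ 1 —bump→ 1 = 1 —(−1)→ 0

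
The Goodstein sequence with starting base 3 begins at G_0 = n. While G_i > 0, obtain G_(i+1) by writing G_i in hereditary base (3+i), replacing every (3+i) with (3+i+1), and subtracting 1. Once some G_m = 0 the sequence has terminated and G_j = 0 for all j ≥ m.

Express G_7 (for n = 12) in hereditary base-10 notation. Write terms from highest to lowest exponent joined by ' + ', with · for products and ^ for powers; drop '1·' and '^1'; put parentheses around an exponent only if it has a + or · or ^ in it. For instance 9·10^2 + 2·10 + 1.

7·10 + 5

base 3: 12 = 3^2 + 3; at 4: 4^2 + 4 = 20; next = 19
base 4: 19 = 4^2 + 3; at 5: 5^2 + 3 = 28; next = 27
base 5: 27 = 5^2 + 2; at 6: 6^2 + 2 = 38; next = 37
base 6: 37 = 6^2 + 1; at 7: 7^2 + 1 = 50; next = 49
base 7: 49 = 7^2; at 8: 8^2 = 64; next = 63
base 8: 63 = 7·8 + 7; at 9: 7·9 + 7 = 70; next = 69
base 9: 69 = 7·9 + 6; at 10: 7·10 + 6 = 76; next = 75
base 10: 75 = 7·10 + 5; at 11: 7·11 + 5 = 82; next = 81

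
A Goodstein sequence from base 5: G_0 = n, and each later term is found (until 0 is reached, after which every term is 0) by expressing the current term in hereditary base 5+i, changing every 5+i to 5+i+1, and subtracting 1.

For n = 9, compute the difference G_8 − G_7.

-1

G_0=9  [base 5] 5 + 4  →[5↦6]→  6 + 4 = 10  −1 ⇒ G_1=9
G_1=9  [base 6] 6 + 3  →[6↦7]→  7 + 3 = 10  −1 ⇒ G_2=9
G_2=9  [base 7] 7 + 2  →[7↦8]→  8 + 2 = 10  −1 ⇒ G_3=9
G_3=9  [base 8] 8 + 1  →[8↦9]→  9 + 1 = 10  −1 ⇒ G_4=9
G_4=9  [base 9] 9  →[9↦10]→  10 = 10  −1 ⇒ G_5=9
G_5=9  [base 10] 9  →[10↦11]→  9 = 9  −1 ⇒ G_6=8
G_6=8  [base 11] 8  →[11↦12]→  8 = 8  −1 ⇒ G_7=7
G_7=7  [base 12] 7  →[12↦13]→  7 = 7  −1 ⇒ G_8=6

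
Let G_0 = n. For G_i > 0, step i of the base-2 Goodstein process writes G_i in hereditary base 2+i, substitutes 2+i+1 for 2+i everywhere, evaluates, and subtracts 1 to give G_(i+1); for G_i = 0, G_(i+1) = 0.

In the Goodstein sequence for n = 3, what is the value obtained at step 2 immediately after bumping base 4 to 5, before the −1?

3

G_0 = 3. HB_2(3) = 2 + 1. Bump = 4. G_1 = 3.
G_1 = 3. HB_3(3) = 3. Bump = 4. G_2 = 3.
G_2 = 3. HB_4(3) = 3. Bump = 3. G_3 = 2.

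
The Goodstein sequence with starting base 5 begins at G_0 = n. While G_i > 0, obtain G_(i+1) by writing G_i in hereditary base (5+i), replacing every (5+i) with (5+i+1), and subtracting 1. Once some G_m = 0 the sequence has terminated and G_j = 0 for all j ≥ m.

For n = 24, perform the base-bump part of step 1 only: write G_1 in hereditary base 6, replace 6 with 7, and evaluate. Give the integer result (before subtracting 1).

31

24 —HB5→ 4·5 + 4 —bump→ 4·6 + 4 = 28 —(−1)→ 27
27 —HB6→ 4·6 + 3 —bump→ 4·7 + 3 = 31 —(−1)→ 30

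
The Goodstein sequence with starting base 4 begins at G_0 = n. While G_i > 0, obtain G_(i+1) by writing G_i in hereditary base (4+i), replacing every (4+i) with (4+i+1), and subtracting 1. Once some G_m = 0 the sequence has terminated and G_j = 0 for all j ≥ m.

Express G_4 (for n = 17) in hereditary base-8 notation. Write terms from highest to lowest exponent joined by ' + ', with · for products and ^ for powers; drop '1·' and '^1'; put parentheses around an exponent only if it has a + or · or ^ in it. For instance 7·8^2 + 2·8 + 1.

G_0=17  [base 4] 4^2 + 1  →[4↦5]→  5^2 + 1 = 26  −1 ⇒ G_1=25
G_1=25  [base 5] 5^2  →[5↦6]→  6^2 = 36  −1 ⇒ G_2=35
G_2=35  [base 6] 5·6 + 5  →[6↦7]→  5·7 + 5 = 40  −1 ⇒ G_3=39
G_3=39  [base 7] 5·7 + 4  →[7↦8]→  5·8 + 4 = 44  −1 ⇒ G_4=43

5·8 + 3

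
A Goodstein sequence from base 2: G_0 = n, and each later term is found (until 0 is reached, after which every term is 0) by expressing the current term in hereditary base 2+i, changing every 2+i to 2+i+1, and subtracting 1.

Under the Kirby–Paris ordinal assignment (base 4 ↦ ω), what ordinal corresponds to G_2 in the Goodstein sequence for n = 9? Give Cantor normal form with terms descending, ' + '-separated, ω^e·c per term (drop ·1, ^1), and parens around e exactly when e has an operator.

ω^ω·3 + ω^3·3 + ω^2·3 + ω·3 + 3

G_0 = 9. HB_2(9) = 2^(2 + 1) + 1. Bump = 82. G_1 = 81.
G_1 = 81. HB_3(81) = 3^(3 + 1). Bump = 1024. G_2 = 1023.
G_2 = 1023. HB_4(1023) = 3·4^4 + 3·4^3 + 3·4^2 + 3·4 + 3. Bump = 9843. G_3 = 9842.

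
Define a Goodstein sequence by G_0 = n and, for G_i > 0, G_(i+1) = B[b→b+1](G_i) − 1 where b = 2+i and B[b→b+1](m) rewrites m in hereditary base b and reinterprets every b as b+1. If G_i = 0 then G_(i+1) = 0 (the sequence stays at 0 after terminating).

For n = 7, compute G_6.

16777215

7 —HB2→ 2^2 + 2 + 1 —bump→ 3^3 + 3 + 1 = 31 —(−1)→ 30
30 —HB3→ 3^3 + 3 —bump→ 4^4 + 4 = 260 —(−1)→ 259
259 —HB4→ 4^4 + 3 —bump→ 5^5 + 3 = 3128 —(−1)→ 3127
3127 —HB5→ 5^5 + 2 —bump→ 6^6 + 2 = 46658 —(−1)→ 46657
46657 —HB6→ 6^6 + 1 —bump→ 7^7 + 1 = 823544 —(−1)→ 823543
823543 —HB7→ 7^7 —bump→ 8^8 = 16777216 —(−1)→ 16777215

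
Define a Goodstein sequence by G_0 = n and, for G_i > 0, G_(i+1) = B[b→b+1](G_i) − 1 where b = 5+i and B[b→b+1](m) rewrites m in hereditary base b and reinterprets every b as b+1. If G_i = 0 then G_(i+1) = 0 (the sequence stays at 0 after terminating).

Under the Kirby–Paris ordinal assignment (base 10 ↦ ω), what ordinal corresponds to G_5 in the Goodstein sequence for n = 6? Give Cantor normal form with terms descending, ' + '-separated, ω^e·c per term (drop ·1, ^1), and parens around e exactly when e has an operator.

3

base 5: 6 = 5 + 1; at 6: 6 + 1 = 7; next = 6
base 6: 6 = 6; at 7: 7 = 7; next = 6
base 7: 6 = 6; at 8: 6 = 6; next = 5
base 8: 5 = 5; at 9: 5 = 5; next = 4
base 9: 4 = 4; at 10: 4 = 4; next = 3
base 10: 3 = 3; at 11: 3 = 3; next = 2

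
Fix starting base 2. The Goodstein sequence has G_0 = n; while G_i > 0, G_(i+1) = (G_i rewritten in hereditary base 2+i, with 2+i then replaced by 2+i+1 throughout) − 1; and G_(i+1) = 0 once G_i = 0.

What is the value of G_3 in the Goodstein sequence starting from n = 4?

G_0 = 4. HB_2(4) = 2^2. Bump = 27. G_1 = 26.
G_1 = 26. HB_3(26) = 2·3^2 + 2·3 + 2. Bump = 42. G_2 = 41.
G_2 = 41. HB_4(41) = 2·4^2 + 2·4 + 1. Bump = 61. G_3 = 60.
G_3 = 60. HB_5(60) = 2·5^2 + 2·5. Bump = 84. G_4 = 83.

60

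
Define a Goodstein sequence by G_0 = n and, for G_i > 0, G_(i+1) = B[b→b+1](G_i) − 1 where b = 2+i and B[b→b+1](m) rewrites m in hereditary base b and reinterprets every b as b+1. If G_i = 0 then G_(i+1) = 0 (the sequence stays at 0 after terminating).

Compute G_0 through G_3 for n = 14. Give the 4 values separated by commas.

G_0=14  [base 2] 2^(2 + 1) + 2^2 + 2  →[2↦3]→  3^(3 + 1) + 3^3 + 3 = 111  −1 ⇒ G_1=110
G_1=110  [base 3] 3^(3 + 1) + 3^3 + 2  →[3↦4]→  4^(4 + 1) + 4^4 + 2 = 1282  −1 ⇒ G_2=1281
G_2=1281  [base 4] 4^(4 + 1) + 4^4 + 1  →[4↦5]→  5^(5 + 1) + 5^5 + 1 = 18751  −1 ⇒ G_3=18750

14, 110, 1281, 18750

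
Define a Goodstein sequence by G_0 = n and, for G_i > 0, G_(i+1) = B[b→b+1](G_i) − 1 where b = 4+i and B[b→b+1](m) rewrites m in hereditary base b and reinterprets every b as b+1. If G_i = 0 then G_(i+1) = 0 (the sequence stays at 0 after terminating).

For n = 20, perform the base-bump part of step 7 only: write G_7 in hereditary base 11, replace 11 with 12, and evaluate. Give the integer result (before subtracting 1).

116

(0) 20|_4 = 4^2 + 4 ↦ 5^2 + 5|_5 = 30 ⇒ 29
(1) 29|_5 = 5^2 + 4 ↦ 6^2 + 4|_6 = 40 ⇒ 39
(2) 39|_6 = 6^2 + 3 ↦ 7^2 + 3|_7 = 52 ⇒ 51
(3) 51|_7 = 7^2 + 2 ↦ 8^2 + 2|_8 = 66 ⇒ 65
(4) 65|_8 = 8^2 + 1 ↦ 9^2 + 1|_9 = 82 ⇒ 81
(5) 81|_9 = 9^2 ↦ 10^2|_10 = 100 ⇒ 99
(6) 99|_10 = 9·10 + 9 ↦ 9·11 + 9|_11 = 108 ⇒ 107
(7) 107|_11 = 9·11 + 8 ↦ 9·12 + 8|_12 = 116 ⇒ 115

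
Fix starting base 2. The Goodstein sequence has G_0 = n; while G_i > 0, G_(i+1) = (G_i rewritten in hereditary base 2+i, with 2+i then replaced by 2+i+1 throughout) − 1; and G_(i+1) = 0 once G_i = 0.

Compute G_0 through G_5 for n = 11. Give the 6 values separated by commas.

base 2: 11 = 2^(2 + 1) + 2 + 1; at 3: 3^(3 + 1) + 3 + 1 = 85; next = 84
base 3: 84 = 3^(3 + 1) + 3; at 4: 4^(4 + 1) + 4 = 1028; next = 1027
base 4: 1027 = 4^(4 + 1) + 3; at 5: 5^(5 + 1) + 3 = 15628; next = 15627
base 5: 15627 = 5^(5 + 1) + 2; at 6: 6^(6 + 1) + 2 = 279938; next = 279937
base 6: 279937 = 6^(6 + 1) + 1; at 7: 7^(7 + 1) + 1 = 5764802; next = 5764801

11, 84, 1027, 15627, 279937, 5764801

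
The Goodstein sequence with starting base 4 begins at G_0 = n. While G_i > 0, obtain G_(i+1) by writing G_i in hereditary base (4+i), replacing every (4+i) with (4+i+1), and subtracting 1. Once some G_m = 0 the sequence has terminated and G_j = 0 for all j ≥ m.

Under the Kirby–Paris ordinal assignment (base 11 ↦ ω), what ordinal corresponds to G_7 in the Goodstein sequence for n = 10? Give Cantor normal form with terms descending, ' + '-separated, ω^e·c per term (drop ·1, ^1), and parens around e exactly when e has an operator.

G_0 = 10. HB_4(10) = 2·4 + 2. Bump = 12. G_1 = 11.
G_1 = 11. HB_5(11) = 2·5 + 1. Bump = 13. G_2 = 12.
G_2 = 12. HB_6(12) = 2·6. Bump = 14. G_3 = 13.
G_3 = 13. HB_7(13) = 7 + 6. Bump = 14. G_4 = 13.
G_4 = 13. HB_8(13) = 8 + 5. Bump = 14. G_5 = 13.
G_5 = 13. HB_9(13) = 9 + 4. Bump = 14. G_6 = 13.
G_6 = 13. HB_10(13) = 10 + 3. Bump = 14. G_7 = 13.

ω + 2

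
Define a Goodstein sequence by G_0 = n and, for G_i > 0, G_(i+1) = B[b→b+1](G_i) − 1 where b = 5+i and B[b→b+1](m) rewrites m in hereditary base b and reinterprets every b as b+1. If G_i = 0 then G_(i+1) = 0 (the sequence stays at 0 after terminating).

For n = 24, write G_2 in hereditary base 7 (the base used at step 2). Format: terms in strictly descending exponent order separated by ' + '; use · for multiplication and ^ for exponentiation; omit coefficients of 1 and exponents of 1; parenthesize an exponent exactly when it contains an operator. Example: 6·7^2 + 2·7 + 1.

4·7 + 2

G_0 = 24. HB_5(24) = 4·5 + 4. Bump = 28. G_1 = 27.
G_1 = 27. HB_6(27) = 4·6 + 3. Bump = 31. G_2 = 30.
G_2 = 30. HB_7(30) = 4·7 + 2. Bump = 34. G_3 = 33.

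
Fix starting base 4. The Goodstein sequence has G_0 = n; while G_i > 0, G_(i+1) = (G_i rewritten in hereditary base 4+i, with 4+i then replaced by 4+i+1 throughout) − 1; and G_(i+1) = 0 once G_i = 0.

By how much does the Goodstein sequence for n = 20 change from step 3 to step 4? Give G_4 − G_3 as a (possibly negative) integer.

i=0: 20 = 4^2 + 4 (b=4); 4→5: 5^2 + 5 = 30; 30−1 = 29
i=1: 29 = 5^2 + 4 (b=5); 5→6: 6^2 + 4 = 40; 40−1 = 39
i=2: 39 = 6^2 + 3 (b=6); 6→7: 7^2 + 3 = 52; 52−1 = 51
i=3: 51 = 7^2 + 2 (b=7); 7→8: 8^2 + 2 = 66; 66−1 = 65

14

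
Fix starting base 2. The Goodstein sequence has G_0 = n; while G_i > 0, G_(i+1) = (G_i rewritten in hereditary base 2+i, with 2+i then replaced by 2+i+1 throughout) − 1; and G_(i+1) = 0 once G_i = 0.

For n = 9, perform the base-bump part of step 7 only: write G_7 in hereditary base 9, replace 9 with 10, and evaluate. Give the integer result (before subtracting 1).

30000003326

G_0 = 9. HB_2(9) = 2^(2 + 1) + 1. Bump = 82. G_1 = 81.
G_1 = 81. HB_3(81) = 3^(3 + 1). Bump = 1024. G_2 = 1023.
G_2 = 1023. HB_4(1023) = 3·4^4 + 3·4^3 + 3·4^2 + 3·4 + 3. Bump = 9843. G_3 = 9842.
G_3 = 9842. HB_5(9842) = 3·5^5 + 3·5^3 + 3·5^2 + 3·5 + 2. Bump = 140744. G_4 = 140743.
G_4 = 140743. HB_6(140743) = 3·6^6 + 3·6^3 + 3·6^2 + 3·6 + 1. Bump = 2471827. G_5 = 2471826.
G_5 = 2471826. HB_7(2471826) = 3·7^7 + 3·7^3 + 3·7^2 + 3·7. Bump = 50333400. G_6 = 50333399.
G_6 = 50333399. HB_8(50333399) = 3·8^8 + 3·8^3 + 3·8^2 + 2·8 + 7. Bump = 1162263922. G_7 = 1162263921.
G_7 = 1162263921. HB_9(1162263921) = 3·9^9 + 3·9^3 + 3·9^2 + 2·9 + 6. Bump = 30000003326. G_8 = 30000003325.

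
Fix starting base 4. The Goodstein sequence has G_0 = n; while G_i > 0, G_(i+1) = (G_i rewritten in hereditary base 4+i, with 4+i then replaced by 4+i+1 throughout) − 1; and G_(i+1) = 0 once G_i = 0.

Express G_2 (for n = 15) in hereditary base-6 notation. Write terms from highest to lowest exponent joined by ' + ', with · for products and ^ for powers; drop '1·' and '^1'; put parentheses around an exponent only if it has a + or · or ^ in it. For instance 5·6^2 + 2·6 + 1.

3·6 + 1

G_0=15  [base 4] 3·4 + 3  →[4↦5]→  3·5 + 3 = 18  −1 ⇒ G_1=17
G_1=17  [base 5] 3·5 + 2  →[5↦6]→  3·6 + 2 = 20  −1 ⇒ G_2=19
G_2=19  [base 6] 3·6 + 1  →[6↦7]→  3·7 + 1 = 22  −1 ⇒ G_3=21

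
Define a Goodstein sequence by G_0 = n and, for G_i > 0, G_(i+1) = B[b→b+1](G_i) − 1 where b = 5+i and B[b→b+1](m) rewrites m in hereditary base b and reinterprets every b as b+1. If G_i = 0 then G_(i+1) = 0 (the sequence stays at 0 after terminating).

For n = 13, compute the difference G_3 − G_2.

1

base 5: 13 = 2·5 + 3; at 6: 2·6 + 3 = 15; next = 14
base 6: 14 = 2·6 + 2; at 7: 2·7 + 2 = 16; next = 15
base 7: 15 = 2·7 + 1; at 8: 2·8 + 1 = 17; next = 16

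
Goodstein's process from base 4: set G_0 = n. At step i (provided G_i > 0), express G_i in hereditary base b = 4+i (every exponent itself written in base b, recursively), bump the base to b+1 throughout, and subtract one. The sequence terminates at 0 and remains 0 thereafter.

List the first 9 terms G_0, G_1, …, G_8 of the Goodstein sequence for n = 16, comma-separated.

base 4: 16 = 4^2; at 5: 5^2 = 25; next = 24
base 5: 24 = 4·5 + 4; at 6: 4·6 + 4 = 28; next = 27
base 6: 27 = 4·6 + 3; at 7: 4·7 + 3 = 31; next = 30
base 7: 30 = 4·7 + 2; at 8: 4·8 + 2 = 34; next = 33
base 8: 33 = 4·8 + 1; at 9: 4·9 + 1 = 37; next = 36
base 9: 36 = 4·9; at 10: 4·10 = 40; next = 39
base 10: 39 = 3·10 + 9; at 11: 3·11 + 9 = 42; next = 41
base 11: 41 = 3·11 + 8; at 12: 3·12 + 8 = 44; next = 43

16, 24, 27, 30, 33, 36, 39, 41, 43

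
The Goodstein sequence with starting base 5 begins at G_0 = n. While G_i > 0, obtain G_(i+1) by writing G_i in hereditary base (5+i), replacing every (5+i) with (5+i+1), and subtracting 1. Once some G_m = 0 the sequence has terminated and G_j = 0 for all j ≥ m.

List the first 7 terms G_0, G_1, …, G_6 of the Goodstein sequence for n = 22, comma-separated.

22, 25, 28, 31, 33, 35, 37

G_0=22  [base 5] 4·5 + 2  →[5↦6]→  4·6 + 2 = 26  −1 ⇒ G_1=25
G_1=25  [base 6] 4·6 + 1  →[6↦7]→  4·7 + 1 = 29  −1 ⇒ G_2=28
G_2=28  [base 7] 4·7  →[7↦8]→  4·8 = 32  −1 ⇒ G_3=31
G_3=31  [base 8] 3·8 + 7  →[8↦9]→  3·9 + 7 = 34  −1 ⇒ G_4=33
G_4=33  [base 9] 3·9 + 6  →[9↦10]→  3·10 + 6 = 36  −1 ⇒ G_5=35
G_5=35  [base 10] 3·10 + 5  →[10↦11]→  3·11 + 5 = 38  −1 ⇒ G_6=37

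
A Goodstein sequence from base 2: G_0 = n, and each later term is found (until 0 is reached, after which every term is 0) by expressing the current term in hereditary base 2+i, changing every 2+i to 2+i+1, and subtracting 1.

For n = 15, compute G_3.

G_0 = 15. HB_2(15) = 2^(2 + 1) + 2^2 + 2 + 1. Bump = 112. G_1 = 111.
G_1 = 111. HB_3(111) = 3^(3 + 1) + 3^3 + 3. Bump = 1284. G_2 = 1283.
G_2 = 1283. HB_4(1283) = 4^(4 + 1) + 4^4 + 3. Bump = 18753. G_3 = 18752.

18752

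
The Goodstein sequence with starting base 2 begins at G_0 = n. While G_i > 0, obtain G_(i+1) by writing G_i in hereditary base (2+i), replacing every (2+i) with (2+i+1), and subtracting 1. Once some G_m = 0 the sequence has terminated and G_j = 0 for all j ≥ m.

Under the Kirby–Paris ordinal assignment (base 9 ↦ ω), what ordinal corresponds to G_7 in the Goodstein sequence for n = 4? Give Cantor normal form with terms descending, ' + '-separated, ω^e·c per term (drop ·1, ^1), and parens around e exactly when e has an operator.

ω^2·2 + ω + 2

(0) 4|_2 = 2^2 ↦ 3^3|_3 = 27 ⇒ 26
(1) 26|_3 = 2·3^2 + 2·3 + 2 ↦ 2·4^2 + 2·4 + 2|_4 = 42 ⇒ 41
(2) 41|_4 = 2·4^2 + 2·4 + 1 ↦ 2·5^2 + 2·5 + 1|_5 = 61 ⇒ 60
(3) 60|_5 = 2·5^2 + 2·5 ↦ 2·6^2 + 2·6|_6 = 84 ⇒ 83
(4) 83|_6 = 2·6^2 + 6 + 5 ↦ 2·7^2 + 7 + 5|_7 = 110 ⇒ 109
(5) 109|_7 = 2·7^2 + 7 + 4 ↦ 2·8^2 + 8 + 4|_8 = 140 ⇒ 139
(6) 139|_8 = 2·8^2 + 8 + 3 ↦ 2·9^2 + 9 + 3|_9 = 174 ⇒ 173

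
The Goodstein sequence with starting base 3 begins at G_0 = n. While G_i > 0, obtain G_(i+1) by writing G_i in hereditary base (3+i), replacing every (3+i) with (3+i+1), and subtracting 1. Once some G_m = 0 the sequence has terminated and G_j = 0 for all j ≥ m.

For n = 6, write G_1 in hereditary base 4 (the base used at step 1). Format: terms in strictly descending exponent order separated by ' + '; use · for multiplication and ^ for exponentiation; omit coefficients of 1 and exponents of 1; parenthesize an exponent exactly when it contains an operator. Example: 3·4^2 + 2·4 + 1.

4 + 3

[0] 6 ≡ 2·3 (base 3). Lift 4: 8. −1: 7.
[1] 7 ≡ 4 + 3 (base 4). Lift 5: 8. −1: 7.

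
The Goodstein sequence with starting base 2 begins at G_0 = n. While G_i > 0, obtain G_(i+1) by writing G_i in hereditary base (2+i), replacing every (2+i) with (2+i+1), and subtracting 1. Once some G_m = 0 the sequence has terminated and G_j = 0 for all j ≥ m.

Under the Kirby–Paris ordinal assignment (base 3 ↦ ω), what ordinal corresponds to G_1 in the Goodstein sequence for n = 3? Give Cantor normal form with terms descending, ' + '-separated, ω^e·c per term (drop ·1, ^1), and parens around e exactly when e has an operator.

[0] 3 ≡ 2 + 1 (base 2). Lift 3: 4. −1: 3.
[1] 3 ≡ 3 (base 3). Lift 4: 4. −1: 3.

ω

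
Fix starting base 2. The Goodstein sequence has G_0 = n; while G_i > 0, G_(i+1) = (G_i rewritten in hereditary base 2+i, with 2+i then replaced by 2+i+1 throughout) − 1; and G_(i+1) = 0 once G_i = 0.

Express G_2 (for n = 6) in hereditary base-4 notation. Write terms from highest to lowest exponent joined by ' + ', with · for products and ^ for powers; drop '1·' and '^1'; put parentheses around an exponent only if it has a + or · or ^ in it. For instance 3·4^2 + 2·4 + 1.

4^4 + 1

base 2: 6 = 2^2 + 2; at 3: 3^3 + 3 = 30; next = 29
base 3: 29 = 3^3 + 2; at 4: 4^4 + 2 = 258; next = 257
base 4: 257 = 4^4 + 1; at 5: 5^5 + 1 = 3126; next = 3125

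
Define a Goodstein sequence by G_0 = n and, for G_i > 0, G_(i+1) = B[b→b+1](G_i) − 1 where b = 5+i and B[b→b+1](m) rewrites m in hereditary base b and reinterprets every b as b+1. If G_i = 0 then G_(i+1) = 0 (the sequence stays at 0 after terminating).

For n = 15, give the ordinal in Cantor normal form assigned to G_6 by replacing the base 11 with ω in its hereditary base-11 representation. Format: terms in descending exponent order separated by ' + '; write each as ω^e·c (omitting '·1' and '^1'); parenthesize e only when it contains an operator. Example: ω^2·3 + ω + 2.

base 5: 15 = 3·5; at 6: 3·6 = 18; next = 17
base 6: 17 = 2·6 + 5; at 7: 2·7 + 5 = 19; next = 18
base 7: 18 = 2·7 + 4; at 8: 2·8 + 4 = 20; next = 19
base 8: 19 = 2·8 + 3; at 9: 2·9 + 3 = 21; next = 20
base 9: 20 = 2·9 + 2; at 10: 2·10 + 2 = 22; next = 21
base 10: 21 = 2·10 + 1; at 11: 2·11 + 1 = 23; next = 22
base 11: 22 = 2·11; at 12: 2·12 = 24; next = 23

ω·2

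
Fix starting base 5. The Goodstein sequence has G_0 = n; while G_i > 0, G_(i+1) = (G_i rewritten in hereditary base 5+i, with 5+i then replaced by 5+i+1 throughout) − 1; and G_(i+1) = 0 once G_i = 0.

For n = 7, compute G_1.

7

i=0: 7 = 5 + 2 (b=5); 5→6: 6 + 2 = 8; 8−1 = 7
i=1: 7 = 6 + 1 (b=6); 6→7: 7 + 1 = 8; 8−1 = 7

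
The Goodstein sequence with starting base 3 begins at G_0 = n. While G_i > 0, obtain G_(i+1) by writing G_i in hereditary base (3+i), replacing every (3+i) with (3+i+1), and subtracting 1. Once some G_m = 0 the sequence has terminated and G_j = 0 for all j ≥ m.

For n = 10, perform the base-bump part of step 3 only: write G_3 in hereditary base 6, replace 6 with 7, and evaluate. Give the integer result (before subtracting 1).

G_0=10  [base 3] 3^2 + 1  →[3↦4]→  4^2 + 1 = 17  −1 ⇒ G_1=16
G_1=16  [base 4] 4^2  →[4↦5]→  5^2 = 25  −1 ⇒ G_2=24
G_2=24  [base 5] 4·5 + 4  →[5↦6]→  4·6 + 4 = 28  −1 ⇒ G_3=27
G_3=27  [base 6] 4·6 + 3  →[6↦7]→  4·7 + 3 = 31  −1 ⇒ G_4=30

31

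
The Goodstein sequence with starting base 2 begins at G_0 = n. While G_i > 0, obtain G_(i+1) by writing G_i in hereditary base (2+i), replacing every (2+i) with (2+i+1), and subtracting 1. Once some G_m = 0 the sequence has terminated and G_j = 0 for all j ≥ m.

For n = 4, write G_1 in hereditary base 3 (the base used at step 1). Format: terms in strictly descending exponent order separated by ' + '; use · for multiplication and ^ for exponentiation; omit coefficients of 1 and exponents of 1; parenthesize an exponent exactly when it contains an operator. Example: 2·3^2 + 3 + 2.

base 2: 4 = 2^2; at 3: 3^3 = 27; next = 26
base 3: 26 = 2·3^2 + 2·3 + 2; at 4: 2·4^2 + 2·4 + 2 = 42; next = 41

2·3^2 + 2·3 + 2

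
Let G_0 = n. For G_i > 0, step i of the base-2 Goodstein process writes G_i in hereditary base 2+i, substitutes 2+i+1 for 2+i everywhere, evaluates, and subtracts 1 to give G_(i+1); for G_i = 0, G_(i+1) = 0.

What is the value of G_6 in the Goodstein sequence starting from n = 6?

G_0=6  [base 2] 2^2 + 2  →[2↦3]→  3^3 + 3 = 30  −1 ⇒ G_1=29
G_1=29  [base 3] 3^3 + 2  →[3↦4]→  4^4 + 2 = 258  −1 ⇒ G_2=257
G_2=257  [base 4] 4^4 + 1  →[4↦5]→  5^5 + 1 = 3126  −1 ⇒ G_3=3125
G_3=3125  [base 5] 5^5  →[5↦6]→  6^6 = 46656  −1 ⇒ G_4=46655
G_4=46655  [base 6] 5·6^5 + 5·6^4 + 5·6^3 + 5·6^2 + 5·6 + 5  →[6↦7]→  5·7^5 + 5·7^4 + 5·7^3 + 5·7^2 + 5·7 + 5 = 98040  −1 ⇒ G_5=98039
G_5=98039  [base 7] 5·7^5 + 5·7^4 + 5·7^3 + 5·7^2 + 5·7 + 4  →[7↦8]→  5·8^5 + 5·8^4 + 5·8^3 + 5·8^2 + 5·8 + 4 = 187244  −1 ⇒ G_6=187243
G_6=187243  [base 8] 5·8^5 + 5·8^4 + 5·8^3 + 5·8^2 + 5·8 + 3  →[8↦9]→  5·9^5 + 5·9^4 + 5·9^3 + 5·9^2 + 5·9 + 3 = 332148  −1 ⇒ G_7=332147

187243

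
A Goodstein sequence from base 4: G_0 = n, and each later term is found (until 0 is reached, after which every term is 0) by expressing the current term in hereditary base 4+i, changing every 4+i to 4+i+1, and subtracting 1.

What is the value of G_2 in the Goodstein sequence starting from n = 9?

11

G_0=9  [base 4] 2·4 + 1  →[4↦5]→  2·5 + 1 = 11  −1 ⇒ G_1=10
G_1=10  [base 5] 2·5  →[5↦6]→  2·6 = 12  −1 ⇒ G_2=11
G_2=11  [base 6] 6 + 5  →[6↦7]→  7 + 5 = 12  −1 ⇒ G_3=11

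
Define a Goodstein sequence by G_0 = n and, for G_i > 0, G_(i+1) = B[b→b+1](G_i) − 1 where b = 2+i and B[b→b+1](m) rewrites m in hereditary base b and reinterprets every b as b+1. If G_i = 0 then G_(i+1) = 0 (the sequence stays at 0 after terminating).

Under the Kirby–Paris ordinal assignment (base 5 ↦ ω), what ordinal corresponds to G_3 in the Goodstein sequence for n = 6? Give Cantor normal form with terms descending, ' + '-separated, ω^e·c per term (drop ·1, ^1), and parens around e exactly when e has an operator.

(0) 6|_2 = 2^2 + 2 ↦ 3^3 + 3|_3 = 30 ⇒ 29
(1) 29|_3 = 3^3 + 2 ↦ 4^4 + 2|_4 = 258 ⇒ 257
(2) 257|_4 = 4^4 + 1 ↦ 5^5 + 1|_5 = 3126 ⇒ 3125
(3) 3125|_5 = 5^5 ↦ 6^6|_6 = 46656 ⇒ 46655

ω^ω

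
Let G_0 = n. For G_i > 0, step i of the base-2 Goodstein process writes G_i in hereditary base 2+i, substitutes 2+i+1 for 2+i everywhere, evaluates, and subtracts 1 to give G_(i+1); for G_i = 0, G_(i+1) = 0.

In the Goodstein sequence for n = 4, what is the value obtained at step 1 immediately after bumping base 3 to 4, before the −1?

i=0: 4 = 2^2 (b=2); 2→3: 3^3 = 27; 27−1 = 26
i=1: 26 = 2·3^2 + 2·3 + 2 (b=3); 3→4: 2·4^2 + 2·4 + 2 = 42; 42−1 = 41

42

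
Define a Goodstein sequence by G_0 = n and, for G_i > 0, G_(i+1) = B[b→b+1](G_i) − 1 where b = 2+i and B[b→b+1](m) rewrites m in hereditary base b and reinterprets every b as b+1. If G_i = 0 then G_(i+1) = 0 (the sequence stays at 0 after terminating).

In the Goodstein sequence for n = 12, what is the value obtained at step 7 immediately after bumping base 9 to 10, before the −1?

100000000212

G_0 = 12. HB_2(12) = 2^(2 + 1) + 2^2. Bump = 108. G_1 = 107.
G_1 = 107. HB_3(107) = 3^(3 + 1) + 2·3^2 + 2·3 + 2. Bump = 1066. G_2 = 1065.
G_2 = 1065. HB_4(1065) = 4^(4 + 1) + 2·4^2 + 2·4 + 1. Bump = 15686. G_3 = 15685.
G_3 = 15685. HB_5(15685) = 5^(5 + 1) + 2·5^2 + 2·5. Bump = 280020. G_4 = 280019.
G_4 = 280019. HB_6(280019) = 6^(6 + 1) + 2·6^2 + 6 + 5. Bump = 5764911. G_5 = 5764910.
G_5 = 5764910. HB_7(5764910) = 7^(7 + 1) + 2·7^2 + 7 + 4. Bump = 134217868. G_6 = 134217867.
G_6 = 134217867. HB_8(134217867) = 8^(8 + 1) + 2·8^2 + 8 + 3. Bump = 3486784575. G_7 = 3486784574.
G_7 = 3486784574. HB_9(3486784574) = 9^(9 + 1) + 2·9^2 + 9 + 2. Bump = 100000000212. G_8 = 100000000211.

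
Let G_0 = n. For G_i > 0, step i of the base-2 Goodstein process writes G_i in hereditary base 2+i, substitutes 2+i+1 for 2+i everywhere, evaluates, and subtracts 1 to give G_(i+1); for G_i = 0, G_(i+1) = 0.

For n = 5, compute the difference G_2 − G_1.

base 2: 5 = 2^2 + 1; at 3: 3^3 + 1 = 28; next = 27
base 3: 27 = 3^3; at 4: 4^4 = 256; next = 255

228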